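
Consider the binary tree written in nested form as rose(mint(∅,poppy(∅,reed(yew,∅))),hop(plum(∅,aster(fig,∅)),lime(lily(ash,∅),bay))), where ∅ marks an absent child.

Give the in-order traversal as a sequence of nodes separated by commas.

mint, poppy, yew, reed, rose, plum, fig, aster, hop, ash, lily, lime, bay

In-order visits the left subtree, then the node, then the right subtree.
At rose: go left to mint.
  At mint: no left child.
  Visit mint.
  At mint: go right to poppy.
    At poppy: no left child.
    Visit poppy.
    At poppy: go right to reed.
      At reed: go left to yew.
        yew is a leaf — visit yew.
      Visit reed.
      At reed: no right child.
Visit rose.
At rose: go right to hop.
  At hop: go left to plum.
    At plum: no left child.
    Visit plum.
    At plum: go right to aster.
      At aster: go left to fig.
        fig is a leaf — visit fig.
      Visit aster.
      At aster: no right child.
  Visit hop.
  At hop: go right to lime.
    At lime: go left to lily.
      At lily: go left to ash.
        ash is a leaf — visit ash.
      Visit lily.
      At lily: no right child.
    Visit lime.
    At lime: go right to bay.
      bay is a leaf — visit bay.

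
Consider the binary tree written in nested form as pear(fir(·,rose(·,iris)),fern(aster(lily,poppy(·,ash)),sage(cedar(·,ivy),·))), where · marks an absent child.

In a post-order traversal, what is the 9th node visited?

Post-order visits the left subtree, then the right subtree, then the node.
At pear: go left to fir.
  At fir: no left child.
  At fir: go right to rose.
    At rose: no left child.
    At rose: go right to iris.
      iris is a leaf — visit iris.
    Visit rose.
  Visit fir.
At pear: go right to fern.
  At fern: go left to aster.
    At aster: go left to lily.
      lily is a leaf — visit lily.
    At aster: go right to poppy.
      At poppy: no left child.
      At poppy: go right to ash.
        ash is a leaf — visit ash.
      Visit poppy.
    Visit aster.
  At fern: go right to sage.
    At sage: go left to cedar.
      At cedar: no left child.
      At cedar: go right to ivy.
        ivy is a leaf — visit ivy.
      Visit cedar.
    At sage: no right child.
    Visit sage.
  Visit fern.
Visit pear.
Full post-order sequence: iris, rose, fir, lily, ash, poppy, aster, ivy, cedar, sage, fern, pear.

cedar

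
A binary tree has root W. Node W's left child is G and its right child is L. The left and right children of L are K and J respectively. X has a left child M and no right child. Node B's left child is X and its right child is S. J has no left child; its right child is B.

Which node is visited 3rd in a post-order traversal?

Post-order visits the left subtree, then the right subtree, then the node.
At W: go left to G.
  G is a leaf — visit G.
At W: go right to L.
  At L: go left to K.
    K is a leaf — visit K.
  At L: go right to J.
    At J: no left child.
    At J: go right to B.
      At B: go left to X.
        At X: go left to M.
          M is a leaf — visit M.
        At X: no right child.
        Visit X.
      At B: go right to S.
        S is a leaf — visit S.
      Visit B.
    Visit J.
  Visit L.
Visit W.
Full post-order sequence: G, K, M, X, S, B, J, L, W.

M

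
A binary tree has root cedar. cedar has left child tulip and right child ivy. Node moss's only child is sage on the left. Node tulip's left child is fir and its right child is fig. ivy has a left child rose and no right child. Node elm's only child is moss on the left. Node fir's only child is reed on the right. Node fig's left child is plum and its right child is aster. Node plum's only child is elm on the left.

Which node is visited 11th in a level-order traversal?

Level-order visits nodes level by level from the root, left to right within each level.
Level 0: cedar
Level 1: tulip, ivy
Level 2: fir, fig, rose
Level 3: reed, plum, aster
Level 4: elm
Level 5: moss
Level 6: sage
Full level-order sequence: cedar, tulip, ivy, fir, fig, rose, reed, plum, aster, elm, moss, sage.

moss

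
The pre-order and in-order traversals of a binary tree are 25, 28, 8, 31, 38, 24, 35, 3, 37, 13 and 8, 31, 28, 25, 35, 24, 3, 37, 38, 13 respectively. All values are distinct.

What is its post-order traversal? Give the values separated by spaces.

31 8 28 35 37 3 24 13 38 25

The first element of pre-order is the root; it splits in-order into left and right subtrees.
Root 25: left subtree has 3 nodes {8, 31, 28}, right has 6 {35, 24, 3, 37, 38, 13}.
  Root 28: left subtree has 2 nodes {8, 31}, right has 0 { }.
    Root 8: left subtree has 0 nodes { }, right has 1 {31}.
  Root 38: left subtree has 4 nodes {35, 24, 3, 37}, right has 1 {13}.
    Root 24: left subtree has 1 node {35}, right has 2 {3, 37}.
      Root 3: left subtree has 0 nodes { }, right has 1 {37}.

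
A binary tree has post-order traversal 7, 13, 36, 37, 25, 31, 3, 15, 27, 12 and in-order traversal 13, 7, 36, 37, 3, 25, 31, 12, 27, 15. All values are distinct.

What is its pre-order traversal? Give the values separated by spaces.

12 3 37 36 13 7 31 25 27 15

The last element of post-order is the root; it splits in-order into left and right subtrees.
Root 12: left subtree has 7 nodes {13, 7, 36, 37, 3, 25, 31}, right has 2 {27, 15}.
  Root 3: left subtree has 4 nodes {13, 7, 36, 37}, right has 2 {25, 31}.
    Root 37: left subtree has 3 nodes {13, 7, 36}, right has 0 { }.
      Root 36: left subtree has 2 nodes {13, 7}, right has 0 { }.
        Root 13: left subtree has 0 nodes { }, right has 1 {7}.
    Root 31: left subtree has 1 node {25}, right has 0 { }.
  Root 27: left subtree has 0 nodes { }, right has 1 {15}.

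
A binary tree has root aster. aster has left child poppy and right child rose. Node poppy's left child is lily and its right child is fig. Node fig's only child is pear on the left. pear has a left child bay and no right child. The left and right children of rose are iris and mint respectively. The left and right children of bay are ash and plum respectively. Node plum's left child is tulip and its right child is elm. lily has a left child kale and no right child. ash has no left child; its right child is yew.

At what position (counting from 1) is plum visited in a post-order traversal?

Post-order visits the left subtree, then the right subtree, then the node.
At aster: go left to poppy.
  At poppy: go left to lily.
    At lily: go left to kale.
      kale is a leaf — visit kale.
    At lily: no right child.
    Visit lily.
  At poppy: go right to fig.
    At fig: go left to pear.
      At pear: go left to bay.
        At bay: go left to ash.
          At ash: no left child.
          At ash: go right to yew.
            yew is a leaf — visit yew.
          Visit ash.
        At bay: go right to plum.
          At plum: go left to tulip.
            tulip is a leaf — visit tulip.
          At plum: go right to elm.
            elm is a leaf — visit elm.
          Visit plum.
        Visit bay.
      At pear: no right child.
      Visit pear.
    At fig: no right child.
    Visit fig.
  Visit poppy.
At aster: go right to rose.
  At rose: go left to iris.
    iris is a leaf — visit iris.
  At rose: go right to mint.
    mint is a leaf — visit mint.
  Visit rose.
Visit aster.
Full post-order sequence: kale, lily, yew, ash, tulip, elm, plum, bay, pear, fig, poppy, iris, mint, rose, aster.

7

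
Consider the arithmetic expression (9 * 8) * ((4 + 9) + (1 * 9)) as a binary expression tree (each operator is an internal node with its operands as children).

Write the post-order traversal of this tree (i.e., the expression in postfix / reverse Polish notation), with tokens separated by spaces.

Post-order on an expression tree gives postfix notation: for each operator, emit left operand, right operand, then the operator.

9 8 * 4 9 + 1 9 * + *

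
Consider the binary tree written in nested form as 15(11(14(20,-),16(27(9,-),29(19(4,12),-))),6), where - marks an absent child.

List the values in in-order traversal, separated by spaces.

In-order visits the left subtree, then the node, then the right subtree.
At 15: go left to 11.
  At 11: go left to 14.
    At 14: go left to 20.
      20 is a leaf — visit 20.
    Visit 14.
    At 14: no right child.
  Visit 11.
  At 11: go right to 16.
    At 16: go left to 27.
      At 27: go left to 9.
        9 is a leaf — visit 9.
      Visit 27.
      At 27: no right child.
    Visit 16.
    At 16: go right to 29.
      At 29: go left to 19.
        At 19: go left to 4.
          4 is a leaf — visit 4.
        Visit 19.
        At 19: go right to 12.
          12 is a leaf — visit 12.
      Visit 29.
      At 29: no right child.
Visit 15.
At 15: go right to 6.
  6 is a leaf — visit 6.

20 14 11 9 27 16 4 19 12 29 15 6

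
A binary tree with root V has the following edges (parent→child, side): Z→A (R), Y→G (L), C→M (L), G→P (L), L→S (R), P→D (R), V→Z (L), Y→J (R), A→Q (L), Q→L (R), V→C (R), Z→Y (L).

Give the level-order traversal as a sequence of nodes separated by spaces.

V Z C Y A M G J Q P L D S

Level-order visits nodes level by level from the root, left to right within each level.
Level 0: V
Level 1: Z, C
Level 2: Y, A, M
Level 3: G, J, Q
Level 4: P, L
Level 5: D, S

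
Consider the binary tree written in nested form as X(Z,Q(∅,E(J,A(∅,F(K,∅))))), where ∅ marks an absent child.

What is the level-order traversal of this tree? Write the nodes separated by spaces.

X Z Q E J A F K

Level-order visits nodes level by level from the root, left to right within each level.
Level 0: X
Level 1: Z, Q
Level 2: E
Level 3: J, A
Level 4: F
Level 5: K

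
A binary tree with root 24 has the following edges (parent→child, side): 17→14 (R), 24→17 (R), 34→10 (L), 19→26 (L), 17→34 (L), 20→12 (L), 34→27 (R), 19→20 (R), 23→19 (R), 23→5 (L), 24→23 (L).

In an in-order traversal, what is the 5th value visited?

In-order visits the left subtree, then the node, then the right subtree.
At 24: go left to 23.
  At 23: go left to 5.
    5 is a leaf — visit 5.
  Visit 23.
  At 23: go right to 19.
    At 19: go left to 26.
      26 is a leaf — visit 26.
    Visit 19.
    At 19: go right to 20.
      At 20: go left to 12.
        12 is a leaf — visit 12.
      Visit 20.
      At 20: no right child.
Visit 24.
At 24: go right to 17.
  At 17: go left to 34.
    At 34: go left to 10.
      10 is a leaf — visit 10.
    Visit 34.
    At 34: go right to 27.
      27 is a leaf — visit 27.
  Visit 17.
  At 17: go right to 14.
    14 is a leaf — visit 14.
Full in-order sequence: 5, 23, 26, 19, 12, 20, 24, 10, 34, 27, 17, 14.

12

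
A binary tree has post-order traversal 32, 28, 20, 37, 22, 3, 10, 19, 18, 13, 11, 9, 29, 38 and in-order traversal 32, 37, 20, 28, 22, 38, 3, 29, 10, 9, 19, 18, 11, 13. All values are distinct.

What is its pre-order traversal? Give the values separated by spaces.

The last element of post-order is the root; it splits in-order into left and right subtrees.
Root 38: left subtree has 5 nodes {32, 37, 20, 28, 22}, right has 8 {3, 29, 10, 9, 19, 18, 11, 13}.
  Root 22: left subtree has 4 nodes {32, 37, 20, 28}, right has 0 { }.
    Root 37: left subtree has 1 node {32}, right has 2 {20, 28}.
      Root 20: left subtree has 0 nodes { }, right has 1 {28}.
  Root 29: left subtree has 1 node {3}, right has 6 {10, 9, 19, 18, 11, 13}.
    Root 9: left subtree has 1 node {10}, right has 4 {19, 18, 11, 13}.
      Root 11: left subtree has 2 nodes {19, 18}, right has 1 {13}.
        Root 18: left subtree has 1 node {19}, right has 0 { }.

38 22 37 32 20 28 29 3 9 10 11 18 19 13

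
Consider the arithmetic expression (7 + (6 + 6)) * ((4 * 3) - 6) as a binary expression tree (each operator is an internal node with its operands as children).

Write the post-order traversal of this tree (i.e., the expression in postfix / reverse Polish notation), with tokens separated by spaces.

7 6 6 + + 4 3 * 6 - *

Post-order on an expression tree gives postfix notation: for each operator, emit left operand, right operand, then the operator.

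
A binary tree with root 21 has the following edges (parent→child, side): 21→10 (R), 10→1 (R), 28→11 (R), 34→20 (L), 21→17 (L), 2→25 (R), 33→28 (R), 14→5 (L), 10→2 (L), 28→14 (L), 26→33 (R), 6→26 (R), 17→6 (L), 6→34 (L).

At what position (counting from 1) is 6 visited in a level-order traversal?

4

Level-order visits nodes level by level from the root, left to right within each level.
Level 0: 21
Level 1: 17, 10
Level 2: 6, 2, 1
Level 3: 34, 26, 25
Level 4: 20, 33
Level 5: 28
Level 6: 14, 11
Level 7: 5
Full level-order sequence: 21, 17, 10, 6, 2, 1, 34, 26, 25, 20, 33, 28, 14, 11, 5.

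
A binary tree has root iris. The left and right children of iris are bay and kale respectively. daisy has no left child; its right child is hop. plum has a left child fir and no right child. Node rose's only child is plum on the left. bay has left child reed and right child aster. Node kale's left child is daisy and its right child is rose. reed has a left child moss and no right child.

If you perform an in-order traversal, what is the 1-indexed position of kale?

8

In-order visits the left subtree, then the node, then the right subtree.
At iris: go left to bay.
  At bay: go left to reed.
    At reed: go left to moss.
      moss is a leaf — visit moss.
    Visit reed.
    At reed: no right child.
  Visit bay.
  At bay: go right to aster.
    aster is a leaf — visit aster.
Visit iris.
At iris: go right to kale.
  At kale: go left to daisy.
    At daisy: no left child.
    Visit daisy.
    At daisy: go right to hop.
      hop is a leaf — visit hop.
  Visit kale.
  At kale: go right to rose.
    At rose: go left to plum.
      At plum: go left to fir.
        fir is a leaf — visit fir.
      Visit plum.
      At plum: no right child.
    Visit rose.
    At rose: no right child.
Full in-order sequence: moss, reed, bay, aster, iris, daisy, hop, kale, fir, plum, rose.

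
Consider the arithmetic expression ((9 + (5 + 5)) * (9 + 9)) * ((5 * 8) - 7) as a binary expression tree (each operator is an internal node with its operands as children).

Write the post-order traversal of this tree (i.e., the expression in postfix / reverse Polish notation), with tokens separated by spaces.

Post-order on an expression tree gives postfix notation: for each operator, emit left operand, right operand, then the operator.

9 5 5 + + 9 9 + * 5 8 * 7 - *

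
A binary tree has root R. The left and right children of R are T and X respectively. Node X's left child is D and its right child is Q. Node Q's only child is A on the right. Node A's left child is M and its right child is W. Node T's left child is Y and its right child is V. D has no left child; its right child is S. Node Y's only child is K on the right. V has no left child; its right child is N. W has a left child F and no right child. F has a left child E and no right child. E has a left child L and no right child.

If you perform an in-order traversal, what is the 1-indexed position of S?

In-order visits the left subtree, then the node, then the right subtree.
At R: go left to T.
  At T: go left to Y.
    At Y: no left child.
    Visit Y.
    At Y: go right to K.
      K is a leaf — visit K.
  Visit T.
  At T: go right to V.
    At V: no left child.
    Visit V.
    At V: go right to N.
      N is a leaf — visit N.
Visit R.
At R: go right to X.
  At X: go left to D.
    At D: no left child.
    Visit D.
    At D: go right to S.
      S is a leaf — visit S.
  Visit X.
  At X: go right to Q.
    At Q: no left child.
    Visit Q.
    At Q: go right to A.
      At A: go left to M.
        M is a leaf — visit M.
      Visit A.
      At A: go right to W.
        At W: go left to F.
          At F: go left to E.
            At E: go left to L.
              L is a leaf — visit L.
            Visit E.
            At E: no right child.
          Visit F.
          At F: no right child.
        Visit W.
        At W: no right child.
Full in-order sequence: Y, K, T, V, N, R, D, S, X, Q, M, A, L, E, F, W.

8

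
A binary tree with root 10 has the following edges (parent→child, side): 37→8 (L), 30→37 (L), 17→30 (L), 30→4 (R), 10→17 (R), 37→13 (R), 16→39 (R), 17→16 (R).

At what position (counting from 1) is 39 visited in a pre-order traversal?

9

Pre-order visits the node, then its left subtree, then its right subtree.
Visit 10.
At 10: no left child.
At 10: go right to 17.
  Visit 17.
  At 17: go left to 30.
    Visit 30.
    At 30: go left to 37.
      Visit 37.
      At 37: go left to 8.
        8 is a leaf — visit 8.
      At 37: go right to 13.
        13 is a leaf — visit 13.
    At 30: go right to 4.
      4 is a leaf — visit 4.
  At 17: go right to 16.
    Visit 16.
    At 16: no left child.
    At 16: go right to 39.
      39 is a leaf — visit 39.
Full pre-order sequence: 10, 17, 30, 37, 8, 13, 4, 16, 39.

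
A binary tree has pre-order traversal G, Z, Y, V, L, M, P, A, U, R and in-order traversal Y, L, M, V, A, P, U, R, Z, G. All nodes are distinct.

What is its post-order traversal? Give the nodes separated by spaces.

M L A R U P V Y Z G

The first element of pre-order is the root; it splits in-order into left and right subtrees.
Root G: left subtree has 9 nodes {Y, L, M, V, A, P, U, R, Z}, right has 0 { }.
  Root Z: left subtree has 8 nodes {Y, L, M, V, A, P, U, R}, right has 0 { }.
    Root Y: left subtree has 0 nodes { }, right has 7 {L, M, V, A, P, U, R}.
      Root V: left subtree has 2 nodes {L, M}, right has 4 {A, P, U, R}.
        Root L: left subtree has 0 nodes { }, right has 1 {M}.
        Root P: left subtree has 1 node {A}, right has 2 {U, R}.
          Root U: left subtree has 0 nodes { }, right has 1 {R}.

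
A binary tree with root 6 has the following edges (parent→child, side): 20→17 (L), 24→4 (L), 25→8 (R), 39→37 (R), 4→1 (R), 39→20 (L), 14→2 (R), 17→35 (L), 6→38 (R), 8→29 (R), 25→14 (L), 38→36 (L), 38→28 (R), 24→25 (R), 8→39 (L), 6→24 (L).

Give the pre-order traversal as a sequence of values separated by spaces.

Pre-order visits the node, then its left subtree, then its right subtree.
Visit 6.
At 6: go left to 24.
  Visit 24.
  At 24: go left to 4.
    Visit 4.
    At 4: no left child.
    At 4: go right to 1.
      1 is a leaf — visit 1.
  At 24: go right to 25.
    Visit 25.
    At 25: go left to 14.
      Visit 14.
      At 14: no left child.
      At 14: go right to 2.
        2 is a leaf — visit 2.
    At 25: go right to 8.
      Visit 8.
      At 8: go left to 39.
        Visit 39.
        At 39: go left to 20.
          Visit 20.
          At 20: go left to 17.
            Visit 17.
            At 17: go left to 35.
              35 is a leaf — visit 35.
            At 17: no right child.
          At 20: no right child.
        At 39: go right to 37.
          37 is a leaf — visit 37.
      At 8: go right to 29.
        29 is a leaf — visit 29.
At 6: go right to 38.
  Visit 38.
  At 38: go left to 36.
    36 is a leaf — visit 36.
  At 38: go right to 28.
    28 is a leaf — visit 28.

6 24 4 1 25 14 2 8 39 20 17 35 37 29 38 36 28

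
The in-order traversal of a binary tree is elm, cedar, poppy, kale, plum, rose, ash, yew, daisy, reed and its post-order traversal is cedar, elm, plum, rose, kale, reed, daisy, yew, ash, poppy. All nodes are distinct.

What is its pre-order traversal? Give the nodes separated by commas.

poppy, elm, cedar, ash, kale, rose, plum, yew, daisy, reed

The last element of post-order is the root; it splits in-order into left and right subtrees.
Root poppy: left subtree has 2 nodes {elm, cedar}, right has 7 {kale, plum, rose, ash, yew, daisy, reed}.
  Root elm: left subtree has 0 nodes { }, right has 1 {cedar}.
  Root ash: left subtree has 3 nodes {kale, plum, rose}, right has 3 {yew, daisy, reed}.
    Root kale: left subtree has 0 nodes { }, right has 2 {plum, rose}.
      Root rose: left subtree has 1 node {plum}, right has 0 { }.
    Root yew: left subtree has 0 nodes { }, right has 2 {daisy, reed}.
      Root daisy: left subtree has 0 nodes { }, right has 1 {reed}.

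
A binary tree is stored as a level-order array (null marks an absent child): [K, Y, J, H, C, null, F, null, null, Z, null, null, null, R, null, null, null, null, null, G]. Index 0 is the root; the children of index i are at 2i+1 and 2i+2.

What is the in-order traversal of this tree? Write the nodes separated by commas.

In-order visits the left subtree, then the node, then the right subtree.
At K: go left to Y.
  At Y: go left to H.
    H is a leaf — visit H.
  Visit Y.
  At Y: go right to C.
    At C: go left to Z.
      At Z: go left to G.
        G is a leaf — visit G.
      Visit Z.
      At Z: no right child.
    Visit C.
    At C: no right child.
Visit K.
At K: go right to J.
  At J: no left child.
  Visit J.
  At J: go right to F.
    At F: go left to R.
      R is a leaf — visit R.
    Visit F.
    At F: no right child.

H, Y, G, Z, C, K, J, R, F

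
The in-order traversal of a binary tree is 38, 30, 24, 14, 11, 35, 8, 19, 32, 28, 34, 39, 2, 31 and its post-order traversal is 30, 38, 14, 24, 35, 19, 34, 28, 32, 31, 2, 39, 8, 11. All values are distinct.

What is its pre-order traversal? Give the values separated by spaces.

11 24 38 30 14 8 35 39 32 19 28 34 2 31

The last element of post-order is the root; it splits in-order into left and right subtrees.
Root 11: left subtree has 4 nodes {38, 30, 24, 14}, right has 9 {35, 8, 19, 32, 28, 34, 39, 2, 31}.
  Root 24: left subtree has 2 nodes {38, 30}, right has 1 {14}.
    Root 38: left subtree has 0 nodes { }, right has 1 {30}.
  Root 8: left subtree has 1 node {35}, right has 7 {19, 32, 28, 34, 39, 2, 31}.
    Root 39: left subtree has 4 nodes {19, 32, 28, 34}, right has 2 {2, 31}.
      Root 32: left subtree has 1 node {19}, right has 2 {28, 34}.
        Root 28: left subtree has 0 nodes { }, right has 1 {34}.
      Root 2: left subtree has 0 nodes { }, right has 1 {31}.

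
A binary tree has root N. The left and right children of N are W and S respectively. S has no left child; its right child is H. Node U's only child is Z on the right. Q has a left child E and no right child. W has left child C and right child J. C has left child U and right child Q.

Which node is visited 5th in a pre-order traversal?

Z

Pre-order visits the node, then its left subtree, then its right subtree.
Visit N.
At N: go left to W.
  Visit W.
  At W: go left to C.
    Visit C.
    At C: go left to U.
      Visit U.
      At U: no left child.
      At U: go right to Z.
        Z is a leaf — visit Z.
    At C: go right to Q.
      Visit Q.
      At Q: go left to E.
        E is a leaf — visit E.
      At Q: no right child.
  At W: go right to J.
    J is a leaf — visit J.
At N: go right to S.
  Visit S.
  At S: no left child.
  At S: go right to H.
    H is a leaf — visit H.
Full pre-order sequence: N, W, C, U, Z, Q, E, J, S, H.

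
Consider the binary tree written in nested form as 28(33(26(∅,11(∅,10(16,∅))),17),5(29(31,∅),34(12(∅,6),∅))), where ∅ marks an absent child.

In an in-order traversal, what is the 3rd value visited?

In-order visits the left subtree, then the node, then the right subtree.
At 28: go left to 33.
  At 33: go left to 26.
    At 26: no left child.
    Visit 26.
    At 26: go right to 11.
      At 11: no left child.
      Visit 11.
      At 11: go right to 10.
        At 10: go left to 16.
          16 is a leaf — visit 16.
        Visit 10.
        At 10: no right child.
  Visit 33.
  At 33: go right to 17.
    17 is a leaf — visit 17.
Visit 28.
At 28: go right to 5.
  At 5: go left to 29.
    At 29: go left to 31.
      31 is a leaf — visit 31.
    Visit 29.
    At 29: no right child.
  Visit 5.
  At 5: go right to 34.
    At 34: go left to 12.
      At 12: no left child.
      Visit 12.
      At 12: go right to 6.
        6 is a leaf — visit 6.
    Visit 34.
    At 34: no right child.
Full in-order sequence: 26, 11, 16, 10, 33, 17, 28, 31, 29, 5, 12, 6, 34.

16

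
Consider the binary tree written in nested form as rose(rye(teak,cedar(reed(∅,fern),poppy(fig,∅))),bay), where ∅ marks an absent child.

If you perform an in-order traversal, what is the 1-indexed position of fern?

In-order visits the left subtree, then the node, then the right subtree.
At rose: go left to rye.
  At rye: go left to teak.
    teak is a leaf — visit teak.
  Visit rye.
  At rye: go right to cedar.
    At cedar: go left to reed.
      At reed: no left child.
      Visit reed.
      At reed: go right to fern.
        fern is a leaf — visit fern.
    Visit cedar.
    At cedar: go right to poppy.
      At poppy: go left to fig.
        fig is a leaf — visit fig.
      Visit poppy.
      At poppy: no right child.
Visit rose.
At rose: go right to bay.
  bay is a leaf — visit bay.
Full in-order sequence: teak, rye, reed, fern, cedar, fig, poppy, rose, bay.

4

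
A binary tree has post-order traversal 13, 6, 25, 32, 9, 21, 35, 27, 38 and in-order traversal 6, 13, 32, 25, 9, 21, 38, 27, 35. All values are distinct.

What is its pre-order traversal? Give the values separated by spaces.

The last element of post-order is the root; it splits in-order into left and right subtrees.
Root 38: left subtree has 6 nodes {6, 13, 32, 25, 9, 21}, right has 2 {27, 35}.
  Root 21: left subtree has 5 nodes {6, 13, 32, 25, 9}, right has 0 { }.
    Root 9: left subtree has 4 nodes {6, 13, 32, 25}, right has 0 { }.
      Root 32: left subtree has 2 nodes {6, 13}, right has 1 {25}.
        Root 6: left subtree has 0 nodes { }, right has 1 {13}.
  Root 27: left subtree has 0 nodes { }, right has 1 {35}.

38 21 9 32 6 13 25 27 35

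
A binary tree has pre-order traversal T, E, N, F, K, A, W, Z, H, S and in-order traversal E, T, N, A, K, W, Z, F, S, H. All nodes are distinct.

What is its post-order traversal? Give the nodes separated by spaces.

E A Z W K S H F N T

The first element of pre-order is the root; it splits in-order into left and right subtrees.
Root T: left subtree has 1 node {E}, right has 8 {N, A, K, W, Z, F, S, H}.
  Root N: left subtree has 0 nodes { }, right has 7 {A, K, W, Z, F, S, H}.
    Root F: left subtree has 4 nodes {A, K, W, Z}, right has 2 {S, H}.
      Root K: left subtree has 1 node {A}, right has 2 {W, Z}.
        Root W: left subtree has 0 nodes { }, right has 1 {Z}.
      Root H: left subtree has 1 node {S}, right has 0 { }.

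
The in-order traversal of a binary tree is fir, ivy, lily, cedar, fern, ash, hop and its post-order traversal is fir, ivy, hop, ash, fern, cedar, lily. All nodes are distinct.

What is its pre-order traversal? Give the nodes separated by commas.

lily, ivy, fir, cedar, fern, ash, hop

The last element of post-order is the root; it splits in-order into left and right subtrees.
Root lily: left subtree has 2 nodes {fir, ivy}, right has 4 {cedar, fern, ash, hop}.
  Root ivy: left subtree has 1 node {fir}, right has 0 { }.
  Root cedar: left subtree has 0 nodes { }, right has 3 {fern, ash, hop}.
    Root fern: left subtree has 0 nodes { }, right has 2 {ash, hop}.
      Root ash: left subtree has 0 nodes { }, right has 1 {hop}.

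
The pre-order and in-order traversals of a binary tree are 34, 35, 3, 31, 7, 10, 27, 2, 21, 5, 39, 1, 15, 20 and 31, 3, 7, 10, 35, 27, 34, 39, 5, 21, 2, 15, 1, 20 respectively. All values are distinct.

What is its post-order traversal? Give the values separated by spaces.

The first element of pre-order is the root; it splits in-order into left and right subtrees.
Root 34: left subtree has 6 nodes {31, 3, 7, 10, 35, 27}, right has 7 {39, 5, 21, 2, 15, 1, 20}.
  Root 35: left subtree has 4 nodes {31, 3, 7, 10}, right has 1 {27}.
    Root 3: left subtree has 1 node {31}, right has 2 {7, 10}.
      Root 7: left subtree has 0 nodes { }, right has 1 {10}.
  Root 2: left subtree has 3 nodes {39, 5, 21}, right has 3 {15, 1, 20}.
    Root 21: left subtree has 2 nodes {39, 5}, right has 0 { }.
      Root 5: left subtree has 1 node {39}, right has 0 { }.
    Root 1: left subtree has 1 node {15}, right has 1 {20}.

31 10 7 3 27 35 39 5 21 15 20 1 2 34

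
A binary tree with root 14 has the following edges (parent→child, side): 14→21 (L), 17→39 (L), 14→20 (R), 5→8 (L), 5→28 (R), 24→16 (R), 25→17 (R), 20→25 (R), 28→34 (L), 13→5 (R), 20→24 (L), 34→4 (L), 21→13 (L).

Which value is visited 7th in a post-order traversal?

21

Post-order visits the left subtree, then the right subtree, then the node.
At 14: go left to 21.
  At 21: go left to 13.
    At 13: no left child.
    At 13: go right to 5.
      At 5: go left to 8.
        8 is a leaf — visit 8.
      At 5: go right to 28.
        At 28: go left to 34.
          At 34: go left to 4.
            4 is a leaf — visit 4.
          At 34: no right child.
          Visit 34.
        At 28: no right child.
        Visit 28.
      Visit 5.
    Visit 13.
  At 21: no right child.
  Visit 21.
At 14: go right to 20.
  At 20: go left to 24.
    At 24: no left child.
    At 24: go right to 16.
      16 is a leaf — visit 16.
    Visit 24.
  At 20: go right to 25.
    At 25: no left child.
    At 25: go right to 17.
      At 17: go left to 39.
        39 is a leaf — visit 39.
      At 17: no right child.
      Visit 17.
    Visit 25.
  Visit 20.
Visit 14.
Full post-order sequence: 8, 4, 34, 28, 5, 13, 21, 16, 24, 39, 17, 25, 20, 14.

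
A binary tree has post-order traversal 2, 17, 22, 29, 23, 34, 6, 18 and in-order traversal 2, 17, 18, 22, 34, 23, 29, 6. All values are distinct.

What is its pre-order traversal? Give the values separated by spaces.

18 17 2 6 34 22 23 29

The last element of post-order is the root; it splits in-order into left and right subtrees.
Root 18: left subtree has 2 nodes {2, 17}, right has 5 {22, 34, 23, 29, 6}.
  Root 17: left subtree has 1 node {2}, right has 0 { }.
  Root 6: left subtree has 4 nodes {22, 34, 23, 29}, right has 0 { }.
    Root 34: left subtree has 1 node {22}, right has 2 {23, 29}.
      Root 23: left subtree has 0 nodes { }, right has 1 {29}.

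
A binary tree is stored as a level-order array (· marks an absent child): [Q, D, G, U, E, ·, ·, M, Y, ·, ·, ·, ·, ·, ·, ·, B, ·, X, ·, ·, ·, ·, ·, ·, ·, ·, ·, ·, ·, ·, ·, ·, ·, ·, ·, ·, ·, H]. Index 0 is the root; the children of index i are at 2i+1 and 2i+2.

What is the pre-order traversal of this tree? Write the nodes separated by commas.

Pre-order visits the node, then its left subtree, then its right subtree.
Visit Q.
At Q: go left to D.
  Visit D.
  At D: go left to U.
    Visit U.
    At U: go left to M.
      Visit M.
      At M: no left child.
      At M: go right to B.
        B is a leaf — visit B.
    At U: go right to Y.
      Visit Y.
      At Y: no left child.
      At Y: go right to X.
        Visit X.
        At X: no left child.
        At X: go right to H.
          H is a leaf — visit H.
  At D: go right to E.
    E is a leaf — visit E.
At Q: go right to G.
  G is a leaf — visit G.

Q, D, U, M, B, Y, X, H, E, G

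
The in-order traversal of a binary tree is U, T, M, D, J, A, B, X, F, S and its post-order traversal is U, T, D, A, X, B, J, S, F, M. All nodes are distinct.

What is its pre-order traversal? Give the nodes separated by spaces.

M T U F J D B A X S

The last element of post-order is the root; it splits in-order into left and right subtrees.
Root M: left subtree has 2 nodes {U, T}, right has 7 {D, J, A, B, X, F, S}.
  Root T: left subtree has 1 node {U}, right has 0 { }.
  Root F: left subtree has 5 nodes {D, J, A, B, X}, right has 1 {S}.
    Root J: left subtree has 1 node {D}, right has 3 {A, B, X}.
      Root B: left subtree has 1 node {A}, right has 1 {X}.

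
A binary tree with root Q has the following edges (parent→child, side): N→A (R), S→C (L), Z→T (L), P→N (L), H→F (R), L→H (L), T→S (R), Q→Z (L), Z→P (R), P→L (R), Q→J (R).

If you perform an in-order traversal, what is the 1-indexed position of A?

6

In-order visits the left subtree, then the node, then the right subtree.
At Q: go left to Z.
  At Z: go left to T.
    At T: no left child.
    Visit T.
    At T: go right to S.
      At S: go left to C.
        C is a leaf — visit C.
      Visit S.
      At S: no right child.
  Visit Z.
  At Z: go right to P.
    At P: go left to N.
      At N: no left child.
      Visit N.
      At N: go right to A.
        A is a leaf — visit A.
    Visit P.
    At P: go right to L.
      At L: go left to H.
        At H: no left child.
        Visit H.
        At H: go right to F.
          F is a leaf — visit F.
      Visit L.
      At L: no right child.
Visit Q.
At Q: go right to J.
  J is a leaf — visit J.
Full in-order sequence: T, C, S, Z, N, A, P, H, F, L, Q, J.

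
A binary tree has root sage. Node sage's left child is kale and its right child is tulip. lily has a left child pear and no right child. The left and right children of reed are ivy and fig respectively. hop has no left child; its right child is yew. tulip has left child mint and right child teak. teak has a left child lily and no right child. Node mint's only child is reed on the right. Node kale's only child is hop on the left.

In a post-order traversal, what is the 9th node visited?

Post-order visits the left subtree, then the right subtree, then the node.
At sage: go left to kale.
  At kale: go left to hop.
    At hop: no left child.
    At hop: go right to yew.
      yew is a leaf — visit yew.
    Visit hop.
  At kale: no right child.
  Visit kale.
At sage: go right to tulip.
  At tulip: go left to mint.
    At mint: no left child.
    At mint: go right to reed.
      At reed: go left to ivy.
        ivy is a leaf — visit ivy.
      At reed: go right to fig.
        fig is a leaf — visit fig.
      Visit reed.
    Visit mint.
  At tulip: go right to teak.
    At teak: go left to lily.
      At lily: go left to pear.
        pear is a leaf — visit pear.
      At lily: no right child.
      Visit lily.
    At teak: no right child.
    Visit teak.
  Visit tulip.
Visit sage.
Full post-order sequence: yew, hop, kale, ivy, fig, reed, mint, pear, lily, teak, tulip, sage.

lily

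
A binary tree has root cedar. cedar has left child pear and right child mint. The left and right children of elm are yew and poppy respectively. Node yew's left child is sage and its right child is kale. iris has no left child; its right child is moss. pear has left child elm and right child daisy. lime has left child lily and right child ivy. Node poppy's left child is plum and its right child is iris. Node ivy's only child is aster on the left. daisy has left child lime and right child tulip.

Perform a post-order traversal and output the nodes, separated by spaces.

sage kale yew plum moss iris poppy elm lily aster ivy lime tulip daisy pear mint cedar

Post-order visits the left subtree, then the right subtree, then the node.
At cedar: go left to pear.
  At pear: go left to elm.
    At elm: go left to yew.
      At yew: go left to sage.
        sage is a leaf — visit sage.
      At yew: go right to kale.
        kale is a leaf — visit kale.
      Visit yew.
    At elm: go right to poppy.
      At poppy: go left to plum.
        plum is a leaf — visit plum.
      At poppy: go right to iris.
        At iris: no left child.
        At iris: go right to moss.
          moss is a leaf — visit moss.
        Visit iris.
      Visit poppy.
    Visit elm.
  At pear: go right to daisy.
    At daisy: go left to lime.
      At lime: go left to lily.
        lily is a leaf — visit lily.
      At lime: go right to ivy.
        At ivy: go left to aster.
          aster is a leaf — visit aster.
        At ivy: no right child.
        Visit ivy.
      Visit lime.
    At daisy: go right to tulip.
      tulip is a leaf — visit tulip.
    Visit daisy.
  Visit pear.
At cedar: go right to mint.
  mint is a leaf — visit mint.
Visit cedar.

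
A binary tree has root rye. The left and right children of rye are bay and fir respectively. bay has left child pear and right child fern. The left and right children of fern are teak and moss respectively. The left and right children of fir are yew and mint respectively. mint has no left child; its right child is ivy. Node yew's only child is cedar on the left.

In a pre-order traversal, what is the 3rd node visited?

Pre-order visits the node, then its left subtree, then its right subtree.
Visit rye.
At rye: go left to bay.
  Visit bay.
  At bay: go left to pear.
    pear is a leaf — visit pear.
  At bay: go right to fern.
    Visit fern.
    At fern: go left to teak.
      teak is a leaf — visit teak.
    At fern: go right to moss.
      moss is a leaf — visit moss.
At rye: go right to fir.
  Visit fir.
  At fir: go left to yew.
    Visit yew.
    At yew: go left to cedar.
      cedar is a leaf — visit cedar.
    At yew: no right child.
  At fir: go right to mint.
    Visit mint.
    At mint: no left child.
    At mint: go right to ivy.
      ivy is a leaf — visit ivy.
Full pre-order sequence: rye, bay, pear, fern, teak, moss, fir, yew, cedar, mint, ivy.

pear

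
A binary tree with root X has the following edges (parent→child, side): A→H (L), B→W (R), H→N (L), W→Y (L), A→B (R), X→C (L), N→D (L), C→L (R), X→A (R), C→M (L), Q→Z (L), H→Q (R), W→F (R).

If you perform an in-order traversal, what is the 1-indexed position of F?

In-order visits the left subtree, then the node, then the right subtree.
At X: go left to C.
  At C: go left to M.
    M is a leaf — visit M.
  Visit C.
  At C: go right to L.
    L is a leaf — visit L.
Visit X.
At X: go right to A.
  At A: go left to H.
    At H: go left to N.
      At N: go left to D.
        D is a leaf — visit D.
      Visit N.
      At N: no right child.
    Visit H.
    At H: go right to Q.
      At Q: go left to Z.
        Z is a leaf — visit Z.
      Visit Q.
      At Q: no right child.
  Visit A.
  At A: go right to B.
    At B: no left child.
    Visit B.
    At B: go right to W.
      At W: go left to Y.
        Y is a leaf — visit Y.
      Visit W.
      At W: go right to F.
        F is a leaf — visit F.
Full in-order sequence: M, C, L, X, D, N, H, Z, Q, A, B, Y, W, F.

14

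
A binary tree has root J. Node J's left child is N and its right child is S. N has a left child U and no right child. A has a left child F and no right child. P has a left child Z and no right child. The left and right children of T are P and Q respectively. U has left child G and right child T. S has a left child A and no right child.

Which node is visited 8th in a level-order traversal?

Level-order visits nodes level by level from the root, left to right within each level.
Level 0: J
Level 1: N, S
Level 2: U, A
Level 3: G, T, F
Level 4: P, Q
Level 5: Z
Full level-order sequence: J, N, S, U, A, G, T, F, P, Q, Z.

F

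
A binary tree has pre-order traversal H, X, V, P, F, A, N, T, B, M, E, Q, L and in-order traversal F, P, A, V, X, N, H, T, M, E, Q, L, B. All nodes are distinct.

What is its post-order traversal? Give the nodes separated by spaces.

F A P V N X L Q E M B T H

The first element of pre-order is the root; it splits in-order into left and right subtrees.
Root H: left subtree has 6 nodes {F, P, A, V, X, N}, right has 6 {T, M, E, Q, L, B}.
  Root X: left subtree has 4 nodes {F, P, A, V}, right has 1 {N}.
    Root V: left subtree has 3 nodes {F, P, A}, right has 0 { }.
      Root P: left subtree has 1 node {F}, right has 1 {A}.
  Root T: left subtree has 0 nodes { }, right has 5 {M, E, Q, L, B}.
    Root B: left subtree has 4 nodes {M, E, Q, L}, right has 0 { }.
      Root M: left subtree has 0 nodes { }, right has 3 {E, Q, L}.
        Root E: left subtree has 0 nodes { }, right has 2 {Q, L}.
          Root Q: left subtree has 0 nodes { }, right has 1 {L}.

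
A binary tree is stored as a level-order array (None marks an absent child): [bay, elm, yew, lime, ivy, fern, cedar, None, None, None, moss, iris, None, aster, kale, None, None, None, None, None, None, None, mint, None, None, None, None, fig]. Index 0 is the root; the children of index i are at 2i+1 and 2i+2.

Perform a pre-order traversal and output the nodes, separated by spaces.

Pre-order visits the node, then its left subtree, then its right subtree.
Visit bay.
At bay: go left to elm.
  Visit elm.
  At elm: go left to lime.
    lime is a leaf — visit lime.
  At elm: go right to ivy.
    Visit ivy.
    At ivy: no left child.
    At ivy: go right to moss.
      Visit moss.
      At moss: no left child.
      At moss: go right to mint.
        mint is a leaf — visit mint.
At bay: go right to yew.
  Visit yew.
  At yew: go left to fern.
    Visit fern.
    At fern: go left to iris.
      iris is a leaf — visit iris.
    At fern: no right child.
  At yew: go right to cedar.
    Visit cedar.
    At cedar: go left to aster.
      Visit aster.
      At aster: go left to fig.
        fig is a leaf — visit fig.
      At aster: no right child.
    At cedar: go right to kale.
      kale is a leaf — visit kale.

bay elm lime ivy moss mint yew fern iris cedar aster fig kale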